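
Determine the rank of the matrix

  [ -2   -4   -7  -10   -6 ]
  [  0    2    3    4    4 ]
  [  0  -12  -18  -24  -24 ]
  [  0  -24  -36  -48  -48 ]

Multiply r1 by -1/2.
  [ 1    2  7/2    5    3 ]
  [ 0    2    3    4    4 ]
  [ 0  -12  -18  -24  -24 ]
  [ 0  -24  -36  -48  -48 ]
Multiply r2 by 1/2.
  [ 1    2  7/2    5    3 ]
  [ 0    1  3/2    2    2 ]
  [ 0  -12  -18  -24  -24 ]
  [ 0  -24  -36  -48  -48 ]
Add 12 times r2 to r3.
  [ 1    2  7/2    5    3 ]
  [ 0    1  3/2    2    2 ]
  [ 0    0    0    0    0 ]
  [ 0  -24  -36  -48  -48 ]
Add 24 times r2 to r4.
  [ 1  2  7/2  5  3 ]
  [ 0  1  3/2  2  2 ]
  [ 0  0    0  0  0 ]
  [ 0  0    0  0  0 ]
Subtract 2 times r2 from r1.
  [ 1  0  1/2  1  -1 ]
  [ 0  1  3/2  2   2 ]
  [ 0  0    0  0   0 ]
  [ 0  0    0  0   0 ]
The reduced form has 2 nonzero rows.

rank = 2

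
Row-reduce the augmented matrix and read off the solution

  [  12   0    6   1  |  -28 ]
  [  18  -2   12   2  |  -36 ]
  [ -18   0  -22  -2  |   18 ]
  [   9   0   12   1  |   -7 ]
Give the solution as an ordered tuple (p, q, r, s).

R1 → 1/12·R1
  [   1   0  1/2  1/12  |  -7/3 ]
  [  18  -2   12     2  |   -36 ]
  [ -18   0  -22    -2  |    18 ]
  [   9   0   12     1  |    -7 ]
R2 → R2 − 18·R1
  [   1   0  1/2  1/12  |  -7/3 ]
  [   0  -2    3   1/2  |     6 ]
  [ -18   0  -22    -2  |    18 ]
  [   9   0   12     1  |    -7 ]
R3 → R3 + 18·R1
  [ 1   0  1/2  1/12  |  -7/3 ]
  [ 0  -2    3   1/2  |     6 ]
  [ 0   0  -13  -1/2  |   -24 ]
  [ 9   0   12     1  |    -7 ]
R4 → R4 − 9·R1
  [ 1   0   1/2  1/12  |  -7/3 ]
  [ 0  -2     3   1/2  |     6 ]
  [ 0   0   -13  -1/2  |   -24 ]
  [ 0   0  15/2   1/4  |    14 ]
R2 → -1/2·R2
  [ 1  0   1/2  1/12  |  -7/3 ]
  [ 0  1  -3/2  -1/4  |    -3 ]
  [ 0  0   -13  -1/2  |   -24 ]
  [ 0  0  15/2   1/4  |    14 ]
R3 → -1/13·R3
  [ 1  0   1/2  1/12  |   -7/3 ]
  [ 0  1  -3/2  -1/4  |     -3 ]
  [ 0  0     1  1/26  |  24/13 ]
  [ 0  0  15/2   1/4  |     14 ]
R4 → R4 − 15/2·R3
  [ 1  0   1/2   1/12  |   -7/3 ]
  [ 0  1  -3/2   -1/4  |     -3 ]
  [ 0  0     1   1/26  |  24/13 ]
  [ 0  0     0  -1/26  |   2/13 ]
R4 → -26·R4
  [ 1  0   1/2  1/12  |   -7/3 ]
  [ 0  1  -3/2  -1/4  |     -3 ]
  [ 0  0     1  1/26  |  24/13 ]
  [ 0  0     0     1  |     -4 ]
R3 → R3 − 1/26·R4
  [ 1  0   1/2  1/12  |  -7/3 ]
  [ 0  1  -3/2  -1/4  |    -3 ]
  [ 0  0     1     0  |     2 ]
  [ 0  0     0     1  |    -4 ]
R2 → R2 + 1/4·R4
  [ 1  0   1/2  1/12  |  -7/3 ]
  [ 0  1  -3/2     0  |    -4 ]
  [ 0  0     1     0  |     2 ]
  [ 0  0     0     1  |    -4 ]
R1 → R1 − 1/12·R4
  [ 1  0   1/2  0  |  -2 ]
  [ 0  1  -3/2  0  |  -4 ]
  [ 0  0     1  0  |   2 ]
  [ 0  0     0  1  |  -4 ]
R2 → R2 + 3/2·R3
  [ 1  0  1/2  0  |  -2 ]
  [ 0  1    0  0  |  -1 ]
  [ 0  0    1  0  |   2 ]
  [ 0  0    0  1  |  -4 ]
R1 → R1 − 1/2·R3
  [ 1  0  0  0  |  -3 ]
  [ 0  1  0  0  |  -1 ]
  [ 0  0  1  0  |   2 ]
  [ 0  0  0  1  |  -4 ]
Reading off the last column: p = -3, q = -1, r = 2, s = -4.

(-3, -1, 2, -4)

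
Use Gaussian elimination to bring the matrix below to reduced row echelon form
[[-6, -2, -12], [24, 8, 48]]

[[1, 1/3, 2], [0, 0, 0]]

ρ1 → -1/6·ρ1
ρ2 → ρ2 − 24·ρ1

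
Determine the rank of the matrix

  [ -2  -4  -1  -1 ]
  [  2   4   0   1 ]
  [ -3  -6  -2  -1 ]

R1 := -1/2·R1
  [  1   2  1/2  1/2 ]
  [  2   4    0    1 ]
  [ -3  -6   -2   -1 ]
R2 := R2 − 2·R1
  [  1   2  1/2  1/2 ]
  [  0   0   -1    0 ]
  [ -3  -6   -2   -1 ]
R3 := R3 + 3·R1
  [ 1  2   1/2  1/2 ]
  [ 0  0    -1    0 ]
  [ 0  0  -1/2  1/2 ]
R2 := -1·R2
  [ 1  2   1/2  1/2 ]
  [ 0  0     1    0 ]
  [ 0  0  -1/2  1/2 ]
R3 := R3 + 1/2·R2
  [ 1  2  1/2  1/2 ]
  [ 0  0    1    0 ]
  [ 0  0    0  1/2 ]
R3 := 2·R3
  [ 1  2  1/2  1/2 ]
  [ 0  0    1    0 ]
  [ 0  0    0    1 ]
R1 := R1 − 1/2·R3
  [ 1  2  1/2  0 ]
  [ 0  0    1  0 ]
  [ 0  0    0  1 ]
R1 := R1 − 1/2·R2
  [ 1  2  0  0 ]
  [ 0  0  1  0 ]
  [ 0  0  0  1 ]
The reduced form has 3 nonzero rows.

rank = 3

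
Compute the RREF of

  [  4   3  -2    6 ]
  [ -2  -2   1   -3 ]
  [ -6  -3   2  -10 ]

[[1, 0, 0, 2], [0, 1, 0, 0], [0, 0, 1, 1]]

Multiply R1 by 1/4.
  [  1  3/4  -1/2  3/2 ]
  [ -2   -2     1   -3 ]
  [ -6   -3     2  -10 ]
Add 2 times R1 to R2.
  [  1   3/4  -1/2  3/2 ]
  [  0  -1/2     0    0 ]
  [ -6    -3     2  -10 ]
Add 6 times R1 to R3.
  [ 1   3/4  -1/2  3/2 ]
  [ 0  -1/2     0    0 ]
  [ 0   3/2    -1   -1 ]
Multiply R2 by -2.
  [ 1  3/4  -1/2  3/2 ]
  [ 0    1     0    0 ]
  [ 0  3/2    -1   -1 ]
Subtract 3/2 times R2 from R3.
  [ 1  3/4  -1/2  3/2 ]
  [ 0    1     0    0 ]
  [ 0    0    -1   -1 ]
Multiply R3 by -1.
  [ 1  3/4  -1/2  3/2 ]
  [ 0    1     0    0 ]
  [ 0    0     1    1 ]
Add 1/2 times R3 to R1.
  [ 1  3/4  0  2 ]
  [ 0    1  0  0 ]
  [ 0    0  1  1 ]
Subtract 3/4 times R2 from R1.
  [ 1  0  0  2 ]
  [ 0  1  0  0 ]
  [ 0  0  1  1 ]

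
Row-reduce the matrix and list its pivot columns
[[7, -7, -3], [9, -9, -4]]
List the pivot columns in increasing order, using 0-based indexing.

R1 ← 1/7·R1
  [ 1  -1  -3/7 ]
  [ 9  -9    -4 ]
R2 ← R2 − 9·R1
  [ 1  -1  -3/7 ]
  [ 0   0  -1/7 ]
R2 ← -7·R2
  [ 1  -1  -3/7 ]
  [ 0   0     1 ]
R1 ← R1 + 3/7·R2
  [ 1  -1  0 ]
  [ 0   0  1 ]
Pivot columns are the columns containing a leading 1.

0, 2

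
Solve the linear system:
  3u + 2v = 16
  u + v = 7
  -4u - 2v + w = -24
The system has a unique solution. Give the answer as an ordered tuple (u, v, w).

(2, 5, -6)

Form the augmented matrix and row-reduce:
  [  3   2  0  |   16 ]
  [  1   1  0  |    7 ]
  [ -4  -2  1  |  -24 ]
r1 ← 1/3·r1
r2 ← r2 − r1
r3 ← r3 + 4·r1
r2 ← 3·r2
r3 ← r3 − 2/3·r2
r1 ← r1 − 2/3·r2
Reading off the last column: u = 2, v = 5, w = -6.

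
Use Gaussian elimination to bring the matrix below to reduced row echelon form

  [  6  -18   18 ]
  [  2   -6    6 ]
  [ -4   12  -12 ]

[[1, -3, 3], [0, 0, 0], [0, 0, 0]]

ρ1 ← 1/6·ρ1
  [  1  -3    3 ]
  [  2  -6    6 ]
  [ -4  12  -12 ]
ρ2 ← ρ2 − 2·ρ1
  [  1  -3    3 ]
  [  0   0    0 ]
  [ -4  12  -12 ]
ρ3 ← ρ3 + 4·ρ1
  [ 1  -3  3 ]
  [ 0   0  0 ]
  [ 0   0  0 ]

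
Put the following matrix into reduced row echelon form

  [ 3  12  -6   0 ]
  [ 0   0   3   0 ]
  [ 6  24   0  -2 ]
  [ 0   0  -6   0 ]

[[1, 4, 0, 0], [0, 0, 1, 0], [0, 0, 0, 1], [0, 0, 0, 0]]

ρ1 ← 1/3·ρ1
  [ 1   4  -2   0 ]
  [ 0   0   3   0 ]
  [ 6  24   0  -2 ]
  [ 0   0  -6   0 ]
ρ3 ← ρ3 − 6·ρ1
  [ 1  4  -2   0 ]
  [ 0  0   3   0 ]
  [ 0  0  12  -2 ]
  [ 0  0  -6   0 ]
ρ2 ← 1/3·ρ2
  [ 1  4  -2   0 ]
  [ 0  0   1   0 ]
  [ 0  0  12  -2 ]
  [ 0  0  -6   0 ]
ρ3 ← ρ3 − 12·ρ2
  [ 1  4  -2   0 ]
  [ 0  0   1   0 ]
  [ 0  0   0  -2 ]
  [ 0  0  -6   0 ]
ρ4 ← ρ4 + 6·ρ2
  [ 1  4  -2   0 ]
  [ 0  0   1   0 ]
  [ 0  0   0  -2 ]
  [ 0  0   0   0 ]
ρ3 ← -1/2·ρ3
  [ 1  4  -2  0 ]
  [ 0  0   1  0 ]
  [ 0  0   0  1 ]
  [ 0  0   0  0 ]
ρ1 ← ρ1 + 2·ρ2
  [ 1  4  0  0 ]
  [ 0  0  1  0 ]
  [ 0  0  0  1 ]
  [ 0  0  0  0 ]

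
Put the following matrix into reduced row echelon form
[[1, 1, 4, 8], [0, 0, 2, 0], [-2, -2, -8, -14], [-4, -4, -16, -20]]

R3 -> R3 + 2·R1
R4 -> R4 + 4·R1
R2 -> 1/2·R2
R3 -> 1/2·R3
R4 -> R4 − 12·R3
R1 -> R1 − 8·R3
R1 -> R1 − 4·R2

[[1, 1, 0, 0], [0, 0, 1, 0], [0, 0, 0, 1], [0, 0, 0, 0]]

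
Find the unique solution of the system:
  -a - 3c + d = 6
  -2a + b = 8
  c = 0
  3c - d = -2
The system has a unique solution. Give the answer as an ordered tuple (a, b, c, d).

(-4, 0, 0, 2)

Form the augmented matrix and row-reduce:
  [ -1  0  -3   1  |   6 ]
  [ -2  1   0   0  |   8 ]
  [  0  0   1   0  |   0 ]
  [  0  0   3  -1  |  -2 ]
r1 := -1·r1
r2 := r2 + 2·r1
r4 := r4 − 3·r3
r4 := -1·r4
r2 := r2 + 2·r4
r1 := r1 + r4
r2 := r2 − 6·r3
r1 := r1 − 3·r3
Reading off the last column: a = -4, b = 0, c = 0, d = 2.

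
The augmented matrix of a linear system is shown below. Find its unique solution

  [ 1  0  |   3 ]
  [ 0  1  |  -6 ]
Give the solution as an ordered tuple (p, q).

Reading off the last column: p = 3, q = -6.

(3, -6)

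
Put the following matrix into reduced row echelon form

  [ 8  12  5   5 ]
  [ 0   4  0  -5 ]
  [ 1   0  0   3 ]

[[1, 0, 0, 3], [0, 1, 0, -5/4], [0, 0, 1, -4/5]]

Multiply R1 by 1/8.
  [ 1  3/2  5/8  5/8 ]
  [ 0    4    0   -5 ]
  [ 1    0    0    3 ]
Subtract R1 from R3.
  [ 1   3/2   5/8   5/8 ]
  [ 0     4     0    -5 ]
  [ 0  -3/2  -5/8  19/8 ]
Multiply R2 by 1/4.
  [ 1   3/2   5/8   5/8 ]
  [ 0     1     0  -5/4 ]
  [ 0  -3/2  -5/8  19/8 ]
Add 3/2 times R2 to R3.
  [ 1  3/2   5/8   5/8 ]
  [ 0    1     0  -5/4 ]
  [ 0    0  -5/8   1/2 ]
Multiply R3 by -8/5.
  [ 1  3/2  5/8   5/8 ]
  [ 0    1    0  -5/4 ]
  [ 0    0    1  -4/5 ]
Subtract 5/8 times R3 from R1.
  [ 1  3/2  0   9/8 ]
  [ 0    1  0  -5/4 ]
  [ 0    0  1  -4/5 ]
Subtract 3/2 times R2 from R1.
  [ 1  0  0     3 ]
  [ 0  1  0  -5/4 ]
  [ 0  0  1  -4/5 ]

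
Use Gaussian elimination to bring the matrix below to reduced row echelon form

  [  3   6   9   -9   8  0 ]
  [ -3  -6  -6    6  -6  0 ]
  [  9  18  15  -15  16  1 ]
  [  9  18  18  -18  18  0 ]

Multiply R1 by 1/3.
Add 3 times R1 to R2.
Subtract 9 times R1 from R3.
Subtract 9 times R1 from R4.
Multiply R2 by 1/3.
Add 12 times R2 to R3.
Add 9 times R2 to R4.
Subtract 3 times R2 from R1.

[[1, 2, 0, 0, 2/3, 0], [0, 0, 1, -1, 2/3, 0], [0, 0, 0, 0, 0, 1], [0, 0, 0, 0, 0, 0]]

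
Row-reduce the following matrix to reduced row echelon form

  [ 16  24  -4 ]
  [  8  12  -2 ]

R1 -> 1/16·R1
  [ 1  3/2  -1/4 ]
  [ 8   12    -2 ]
R2 -> R2 − 8·R1
  [ 1  3/2  -1/4 ]
  [ 0    0     0 ]

[[1, 3/2, -1/4], [0, 0, 0]]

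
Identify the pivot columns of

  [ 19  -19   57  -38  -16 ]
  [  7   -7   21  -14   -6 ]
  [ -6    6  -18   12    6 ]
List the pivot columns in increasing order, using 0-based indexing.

0, 4

ρ1 ← 1/19·ρ1
ρ2 ← ρ2 − 7·ρ1
ρ3 ← ρ3 + 6·ρ1
ρ2 ← -19/2·ρ2
ρ3 ← ρ3 − 18/19·ρ2
ρ1 ← ρ1 + 16/19·ρ2
Pivot columns are the columns containing a leading 1.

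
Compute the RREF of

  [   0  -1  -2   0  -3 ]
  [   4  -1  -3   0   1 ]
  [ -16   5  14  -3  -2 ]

R1 <=> R2
  [   4  -1  -3   0   1 ]
  [   0  -1  -2   0  -3 ]
  [ -16   5  14  -3  -2 ]
R1 → 1/4·R1
  [   1  -1/4  -3/4   0  1/4 ]
  [   0    -1    -2   0   -3 ]
  [ -16     5    14  -3   -2 ]
R3 → R3 + 16·R1
  [ 1  -1/4  -3/4   0  1/4 ]
  [ 0    -1    -2   0   -3 ]
  [ 0     1     2  -3    2 ]
R2 → -1·R2
  [ 1  -1/4  -3/4   0  1/4 ]
  [ 0     1     2   0    3 ]
  [ 0     1     2  -3    2 ]
R3 → R3 − R2
  [ 1  -1/4  -3/4   0  1/4 ]
  [ 0     1     2   0    3 ]
  [ 0     0     0  -3   -1 ]
R3 → -1/3·R3
  [ 1  -1/4  -3/4  0  1/4 ]
  [ 0     1     2  0    3 ]
  [ 0     0     0  1  1/3 ]
R1 → R1 + 1/4·R2
  [ 1  0  -1/4  0    1 ]
  [ 0  1     2  0    3 ]
  [ 0  0     0  1  1/3 ]

[[1, 0, -1/4, 0, 1], [0, 1, 2, 0, 3], [0, 0, 0, 1, 1/3]]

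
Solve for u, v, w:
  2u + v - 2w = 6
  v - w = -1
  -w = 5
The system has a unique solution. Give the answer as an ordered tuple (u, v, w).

(1, -6, -5)

Form the augmented matrix and row-reduce:
  [ 2  1  -2  |   6 ]
  [ 0  1  -1  |  -1 ]
  [ 0  0  -1  |   5 ]
r1 -> 1/2·r1
  [ 1  1/2  -1  |   3 ]
  [ 0    1  -1  |  -1 ]
  [ 0    0  -1  |   5 ]
r3 -> -1·r3
  [ 1  1/2  -1  |   3 ]
  [ 0    1  -1  |  -1 ]
  [ 0    0   1  |  -5 ]
r2 -> r2 + r3
  [ 1  1/2  -1  |   3 ]
  [ 0    1   0  |  -6 ]
  [ 0    0   1  |  -5 ]
r1 -> r1 + r3
  [ 1  1/2  0  |  -2 ]
  [ 0    1  0  |  -6 ]
  [ 0    0  1  |  -5 ]
r1 -> r1 − 1/2·r2
  [ 1  0  0  |   1 ]
  [ 0  1  0  |  -6 ]
  [ 0  0  1  |  -5 ]
Reading off the last column: u = 1, v = -6, w = -5.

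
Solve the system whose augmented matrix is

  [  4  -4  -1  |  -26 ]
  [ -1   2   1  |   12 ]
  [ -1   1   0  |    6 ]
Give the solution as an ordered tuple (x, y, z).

R1 := 1/4·R1
  [  1  -1  -1/4  |  -13/2 ]
  [ -1   2     1  |     12 ]
  [ -1   1     0  |      6 ]
R2 := R2 + R1
  [  1  -1  -1/4  |  -13/2 ]
  [  0   1   3/4  |   11/2 ]
  [ -1   1     0  |      6 ]
R3 := R3 + R1
  [ 1  -1  -1/4  |  -13/2 ]
  [ 0   1   3/4  |   11/2 ]
  [ 0   0  -1/4  |   -1/2 ]
R3 := -4·R3
  [ 1  -1  -1/4  |  -13/2 ]
  [ 0   1   3/4  |   11/2 ]
  [ 0   0     1  |      2 ]
R2 := R2 − 3/4·R3
  [ 1  -1  -1/4  |  -13/2 ]
  [ 0   1     0  |      4 ]
  [ 0   0     1  |      2 ]
R1 := R1 + 1/4·R3
  [ 1  -1  0  |  -6 ]
  [ 0   1  0  |   4 ]
  [ 0   0  1  |   2 ]
R1 := R1 + R2
  [ 1  0  0  |  -2 ]
  [ 0  1  0  |   4 ]
  [ 0  0  1  |   2 ]
Reading off the last column: x = -2, y = 4, z = 2.

(-2, 4, 2)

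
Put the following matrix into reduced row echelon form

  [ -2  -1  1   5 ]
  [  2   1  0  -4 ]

ρ1 -> -1/2·ρ1
  [ 1  1/2  -1/2  -5/2 ]
  [ 2    1     0    -4 ]
ρ2 -> ρ2 − 2·ρ1
  [ 1  1/2  -1/2  -5/2 ]
  [ 0    0     1     1 ]
ρ1 -> ρ1 + 1/2·ρ2
  [ 1  1/2  0  -2 ]
  [ 0    0  1   1 ]

[[1, 1/2, 0, -2], [0, 0, 1, 1]]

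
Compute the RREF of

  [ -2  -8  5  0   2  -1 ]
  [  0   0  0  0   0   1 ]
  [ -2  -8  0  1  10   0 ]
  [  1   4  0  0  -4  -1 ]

[[1, 4, 0, 0, -4, 0], [0, 0, 1, 0, -6/5, 0], [0, 0, 0, 1, 2, 0], [0, 0, 0, 0, 0, 1]]

ρ1 ← -1/2·ρ1
  [  1   4  -5/2  0  -1  1/2 ]
  [  0   0     0  0   0    1 ]
  [ -2  -8     0  1  10    0 ]
  [  1   4     0  0  -4   -1 ]
ρ3 ← ρ3 + 2·ρ1
  [ 1  4  -5/2  0  -1  1/2 ]
  [ 0  0     0  0   0    1 ]
  [ 0  0    -5  1   8    1 ]
  [ 1  4     0  0  -4   -1 ]
ρ4 ← ρ4 − ρ1
  [ 1  4  -5/2  0  -1   1/2 ]
  [ 0  0     0  0   0     1 ]
  [ 0  0    -5  1   8     1 ]
  [ 0  0   5/2  0  -3  -3/2 ]
ρ2 <-> ρ3
  [ 1  4  -5/2  0  -1   1/2 ]
  [ 0  0    -5  1   8     1 ]
  [ 0  0     0  0   0     1 ]
  [ 0  0   5/2  0  -3  -3/2 ]
ρ2 ← -1/5·ρ2
  [ 1  4  -5/2     0    -1   1/2 ]
  [ 0  0     1  -1/5  -8/5  -1/5 ]
  [ 0  0     0     0     0     1 ]
  [ 0  0   5/2     0    -3  -3/2 ]
ρ4 ← ρ4 − 5/2·ρ2
  [ 1  4  -5/2     0    -1   1/2 ]
  [ 0  0     1  -1/5  -8/5  -1/5 ]
  [ 0  0     0     0     0     1 ]
  [ 0  0     0   1/2     1    -1 ]
ρ3 <-> ρ4
  [ 1  4  -5/2     0    -1   1/2 ]
  [ 0  0     1  -1/5  -8/5  -1/5 ]
  [ 0  0     0   1/2     1    -1 ]
  [ 0  0     0     0     0     1 ]
ρ3 ← 2·ρ3
  [ 1  4  -5/2     0    -1   1/2 ]
  [ 0  0     1  -1/5  -8/5  -1/5 ]
  [ 0  0     0     1     2    -2 ]
  [ 0  0     0     0     0     1 ]
ρ3 ← ρ3 + 2·ρ4
  [ 1  4  -5/2     0    -1   1/2 ]
  [ 0  0     1  -1/5  -8/5  -1/5 ]
  [ 0  0     0     1     2     0 ]
  [ 0  0     0     0     0     1 ]
ρ2 ← ρ2 + 1/5·ρ4
  [ 1  4  -5/2     0    -1  1/2 ]
  [ 0  0     1  -1/5  -8/5    0 ]
  [ 0  0     0     1     2    0 ]
  [ 0  0     0     0     0    1 ]
ρ1 ← ρ1 − 1/2·ρ4
  [ 1  4  -5/2     0    -1  0 ]
  [ 0  0     1  -1/5  -8/5  0 ]
  [ 0  0     0     1     2  0 ]
  [ 0  0     0     0     0  1 ]
ρ2 ← ρ2 + 1/5·ρ3
  [ 1  4  -5/2  0    -1  0 ]
  [ 0  0     1  0  -6/5  0 ]
  [ 0  0     0  1     2  0 ]
  [ 0  0     0  0     0  1 ]
ρ1 ← ρ1 + 5/2·ρ2
  [ 1  4  0  0    -4  0 ]
  [ 0  0  1  0  -6/5  0 ]
  [ 0  0  0  1     2  0 ]
  [ 0  0  0  0     0  1 ]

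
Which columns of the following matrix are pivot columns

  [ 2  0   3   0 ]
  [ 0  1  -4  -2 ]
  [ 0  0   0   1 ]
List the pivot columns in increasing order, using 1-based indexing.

1, 2, 4

R1 := 1/2·R1
  [ 1  0  3/2   0 ]
  [ 0  1   -4  -2 ]
  [ 0  0    0   1 ]
R2 := R2 + 2·R3
  [ 1  0  3/2  0 ]
  [ 0  1   -4  0 ]
  [ 0  0    0  1 ]
Pivot columns are the columns containing a leading 1.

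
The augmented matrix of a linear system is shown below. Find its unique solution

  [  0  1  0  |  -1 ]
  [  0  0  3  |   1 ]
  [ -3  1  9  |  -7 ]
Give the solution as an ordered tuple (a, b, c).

(3, -1, 1/3)

Swap r1 and r3.
  [ -3  1  9  |  -7 ]
  [  0  0  3  |   1 ]
  [  0  1  0  |  -1 ]
Multiply r1 by -1/3.
  [ 1  -1/3  -3  |  7/3 ]
  [ 0     0   3  |    1 ]
  [ 0     1   0  |   -1 ]
Swap r2 and r3.
  [ 1  -1/3  -3  |  7/3 ]
  [ 0     1   0  |   -1 ]
  [ 0     0   3  |    1 ]
Multiply r3 by 1/3.
  [ 1  -1/3  -3  |  7/3 ]
  [ 0     1   0  |   -1 ]
  [ 0     0   1  |  1/3 ]
Add 3 times r3 to r1.
  [ 1  -1/3  0  |  10/3 ]
  [ 0     1  0  |    -1 ]
  [ 0     0  1  |   1/3 ]
Add 1/3 times r2 to r1.
  [ 1  0  0  |    3 ]
  [ 0  1  0  |   -1 ]
  [ 0  0  1  |  1/3 ]
Reading off the last column: a = 3, b = -1, c = 1/3.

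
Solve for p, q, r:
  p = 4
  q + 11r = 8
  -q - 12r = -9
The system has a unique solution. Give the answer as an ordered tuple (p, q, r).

Form the augmented matrix and row-reduce:
  [ 1   0    0  |   4 ]
  [ 0   1   11  |   8 ]
  [ 0  -1  -12  |  -9 ]
Add R2 to R3.
  [ 1  0   0  |   4 ]
  [ 0  1  11  |   8 ]
  [ 0  0  -1  |  -1 ]
Multiply R3 by -1.
  [ 1  0   0  |  4 ]
  [ 0  1  11  |  8 ]
  [ 0  0   1  |  1 ]
Subtract 11 times R3 from R2.
  [ 1  0  0  |   4 ]
  [ 0  1  0  |  -3 ]
  [ 0  0  1  |   1 ]
Reading off the last column: p = 4, q = -3, r = 1.

(4, -3, 1)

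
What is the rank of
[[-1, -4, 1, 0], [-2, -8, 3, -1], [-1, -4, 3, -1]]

rank = 3

r1 → -1·r1
  [  1   4  -1   0 ]
  [ -2  -8   3  -1 ]
  [ -1  -4   3  -1 ]
r2 → r2 + 2·r1
  [  1   4  -1   0 ]
  [  0   0   1  -1 ]
  [ -1  -4   3  -1 ]
r3 → r3 + r1
  [ 1  4  -1   0 ]
  [ 0  0   1  -1 ]
  [ 0  0   2  -1 ]
r3 → r3 − 2·r2
  [ 1  4  -1   0 ]
  [ 0  0   1  -1 ]
  [ 0  0   0   1 ]
r2 → r2 + r3
  [ 1  4  -1  0 ]
  [ 0  0   1  0 ]
  [ 0  0   0  1 ]
r1 → r1 + r2
  [ 1  4  0  0 ]
  [ 0  0  1  0 ]
  [ 0  0  0  1 ]
The reduced form has 3 nonzero rows.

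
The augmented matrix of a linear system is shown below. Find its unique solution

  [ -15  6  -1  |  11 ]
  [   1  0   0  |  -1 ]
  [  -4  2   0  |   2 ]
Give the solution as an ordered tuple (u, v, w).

ρ1 := -1/15·ρ1
  [  1  -2/5  1/15  |  -11/15 ]
  [  1     0     0  |      -1 ]
  [ -4     2     0  |       2 ]
ρ2 := ρ2 − ρ1
  [  1  -2/5   1/15  |  -11/15 ]
  [  0   2/5  -1/15  |   -4/15 ]
  [ -4     2      0  |       2 ]
ρ3 := ρ3 + 4·ρ1
  [ 1  -2/5   1/15  |  -11/15 ]
  [ 0   2/5  -1/15  |   -4/15 ]
  [ 0   2/5   4/15  |  -14/15 ]
ρ2 := 5/2·ρ2
  [ 1  -2/5  1/15  |  -11/15 ]
  [ 0     1  -1/6  |    -2/3 ]
  [ 0   2/5  4/15  |  -14/15 ]
ρ3 := ρ3 − 2/5·ρ2
  [ 1  -2/5  1/15  |  -11/15 ]
  [ 0     1  -1/6  |    -2/3 ]
  [ 0     0   1/3  |    -2/3 ]
ρ3 := 3·ρ3
  [ 1  -2/5  1/15  |  -11/15 ]
  [ 0     1  -1/6  |    -2/3 ]
  [ 0     0     1  |      -2 ]
ρ2 := ρ2 + 1/6·ρ3
  [ 1  -2/5  1/15  |  -11/15 ]
  [ 0     1     0  |      -1 ]
  [ 0     0     1  |      -2 ]
ρ1 := ρ1 − 1/15·ρ3
  [ 1  -2/5  0  |  -3/5 ]
  [ 0     1  0  |    -1 ]
  [ 0     0  1  |    -2 ]
ρ1 := ρ1 + 2/5·ρ2
  [ 1  0  0  |  -1 ]
  [ 0  1  0  |  -1 ]
  [ 0  0  1  |  -2 ]
Reading off the last column: u = -1, v = -1, w = -2.

(-1, -1, -2)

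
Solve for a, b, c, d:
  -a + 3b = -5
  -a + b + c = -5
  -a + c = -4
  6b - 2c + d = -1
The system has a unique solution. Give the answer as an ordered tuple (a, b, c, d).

(2, -1, -2, 1)

Form the augmented matrix and row-reduce:
  [ -1  3   0  0  |  -5 ]
  [ -1  1   1  0  |  -5 ]
  [ -1  0   1  0  |  -4 ]
  [  0  6  -2  1  |  -1 ]
R1 := -1·R1
  [  1  -3   0  0  |   5 ]
  [ -1   1   1  0  |  -5 ]
  [ -1   0   1  0  |  -4 ]
  [  0   6  -2  1  |  -1 ]
R2 := R2 + R1
  [  1  -3   0  0  |   5 ]
  [  0  -2   1  0  |   0 ]
  [ -1   0   1  0  |  -4 ]
  [  0   6  -2  1  |  -1 ]
R3 := R3 + R1
  [ 1  -3   0  0  |   5 ]
  [ 0  -2   1  0  |   0 ]
  [ 0  -3   1  0  |   1 ]
  [ 0   6  -2  1  |  -1 ]
R2 := -1/2·R2
  [ 1  -3     0  0  |   5 ]
  [ 0   1  -1/2  0  |   0 ]
  [ 0  -3     1  0  |   1 ]
  [ 0   6    -2  1  |  -1 ]
R3 := R3 + 3·R2
  [ 1  -3     0  0  |   5 ]
  [ 0   1  -1/2  0  |   0 ]
  [ 0   0  -1/2  0  |   1 ]
  [ 0   6    -2  1  |  -1 ]
R4 := R4 − 6·R2
  [ 1  -3     0  0  |   5 ]
  [ 0   1  -1/2  0  |   0 ]
  [ 0   0  -1/2  0  |   1 ]
  [ 0   0     1  1  |  -1 ]
R3 := -2·R3
  [ 1  -3     0  0  |   5 ]
  [ 0   1  -1/2  0  |   0 ]
  [ 0   0     1  0  |  -2 ]
  [ 0   0     1  1  |  -1 ]
R4 := R4 − R3
  [ 1  -3     0  0  |   5 ]
  [ 0   1  -1/2  0  |   0 ]
  [ 0   0     1  0  |  -2 ]
  [ 0   0     0  1  |   1 ]
R2 := R2 + 1/2·R3
  [ 1  -3  0  0  |   5 ]
  [ 0   1  0  0  |  -1 ]
  [ 0   0  1  0  |  -2 ]
  [ 0   0  0  1  |   1 ]
R1 := R1 + 3·R2
  [ 1  0  0  0  |   2 ]
  [ 0  1  0  0  |  -1 ]
  [ 0  0  1  0  |  -2 ]
  [ 0  0  0  1  |   1 ]
Reading off the last column: a = 2, b = -1, c = -2, d = 1.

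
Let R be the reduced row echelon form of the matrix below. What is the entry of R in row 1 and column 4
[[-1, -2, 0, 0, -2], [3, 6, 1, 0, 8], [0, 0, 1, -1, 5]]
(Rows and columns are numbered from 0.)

r1 -> -1·r1
  [ 1  2  0   0  2 ]
  [ 3  6  1   0  8 ]
  [ 0  0  1  -1  5 ]
r2 -> r2 − 3·r1
  [ 1  2  0   0  2 ]
  [ 0  0  1   0  2 ]
  [ 0  0  1  -1  5 ]
r3 -> r3 − r2
  [ 1  2  0   0  2 ]
  [ 0  0  1   0  2 ]
  [ 0  0  0  -1  3 ]
r3 -> -1·r3
  [ 1  2  0  0   2 ]
  [ 0  0  1  0   2 ]
  [ 0  0  0  1  -3 ]

2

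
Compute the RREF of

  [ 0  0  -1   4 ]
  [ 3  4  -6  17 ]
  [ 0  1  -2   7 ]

[[1, 0, 0, -1], [0, 1, 0, -1], [0, 0, 1, -4]]

ρ1 <-> ρ2
  [ 3  4  -6  17 ]
  [ 0  0  -1   4 ]
  [ 0  1  -2   7 ]
ρ1 -> 1/3·ρ1
  [ 1  4/3  -2  17/3 ]
  [ 0    0  -1     4 ]
  [ 0    1  -2     7 ]
ρ2 <-> ρ3
  [ 1  4/3  -2  17/3 ]
  [ 0    1  -2     7 ]
  [ 0    0  -1     4 ]
ρ3 -> -1·ρ3
  [ 1  4/3  -2  17/3 ]
  [ 0    1  -2     7 ]
  [ 0    0   1    -4 ]
ρ2 -> ρ2 + 2·ρ3
  [ 1  4/3  -2  17/3 ]
  [ 0    1   0    -1 ]
  [ 0    0   1    -4 ]
ρ1 -> ρ1 + 2·ρ3
  [ 1  4/3  0  -7/3 ]
  [ 0    1  0    -1 ]
  [ 0    0  1    -4 ]
ρ1 -> ρ1 − 4/3·ρ2
  [ 1  0  0  -1 ]
  [ 0  1  0  -1 ]
  [ 0  0  1  -4 ]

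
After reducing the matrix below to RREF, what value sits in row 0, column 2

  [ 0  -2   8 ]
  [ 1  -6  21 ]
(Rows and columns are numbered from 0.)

-3

ρ1 <-> ρ2
ρ2 := -1/2·ρ2
ρ1 := ρ1 + 6·ρ2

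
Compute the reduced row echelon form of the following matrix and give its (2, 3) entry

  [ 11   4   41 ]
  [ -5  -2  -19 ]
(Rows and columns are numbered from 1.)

2

r1 -> 1/11·r1
  [  1  4/11  41/11 ]
  [ -5    -2    -19 ]
r2 -> r2 + 5·r1
  [ 1   4/11  41/11 ]
  [ 0  -2/11  -4/11 ]
r2 -> -11/2·r2
  [ 1  4/11  41/11 ]
  [ 0     1      2 ]
r1 -> r1 − 4/11·r2
  [ 1  0  3 ]
  [ 0  1  2 ]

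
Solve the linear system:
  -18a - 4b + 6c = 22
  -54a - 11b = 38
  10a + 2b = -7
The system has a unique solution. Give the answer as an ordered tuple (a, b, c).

Form the augmented matrix and row-reduce:
  [ -18   -4  6  |  22 ]
  [ -54  -11  0  |  38 ]
  [  10    2  0  |  -7 ]
ρ1 := -1/18·ρ1
  [   1  2/9  -1/3  |  -11/9 ]
  [ -54  -11     0  |     38 ]
  [  10    2     0  |     -7 ]
ρ2 := ρ2 + 54·ρ1
  [  1  2/9  -1/3  |  -11/9 ]
  [  0    1   -18  |    -28 ]
  [ 10    2     0  |     -7 ]
ρ3 := ρ3 − 10·ρ1
  [ 1   2/9  -1/3  |  -11/9 ]
  [ 0     1   -18  |    -28 ]
  [ 0  -2/9  10/3  |   47/9 ]
ρ3 := ρ3 + 2/9·ρ2
  [ 1  2/9  -1/3  |  -11/9 ]
  [ 0    1   -18  |    -28 ]
  [ 0    0  -2/3  |     -1 ]
ρ3 := -3/2·ρ3
  [ 1  2/9  -1/3  |  -11/9 ]
  [ 0    1   -18  |    -28 ]
  [ 0    0     1  |    3/2 ]
ρ2 := ρ2 + 18·ρ3
  [ 1  2/9  -1/3  |  -11/9 ]
  [ 0    1     0  |     -1 ]
  [ 0    0     1  |    3/2 ]
ρ1 := ρ1 + 1/3·ρ3
  [ 1  2/9  0  |  -13/18 ]
  [ 0    1  0  |      -1 ]
  [ 0    0  1  |     3/2 ]
ρ1 := ρ1 − 2/9·ρ2
  [ 1  0  0  |  -1/2 ]
  [ 0  1  0  |    -1 ]
  [ 0  0  1  |   3/2 ]
Reading off the last column: a = -1/2, b = -1, c = 3/2.

(-1/2, -1, 3/2)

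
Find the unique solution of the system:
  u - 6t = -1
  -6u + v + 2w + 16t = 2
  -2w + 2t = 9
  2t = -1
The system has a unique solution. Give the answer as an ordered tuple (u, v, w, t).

(-4, -4, -5, -1/2)

Form the augmented matrix and row-reduce:
  [  1  0   0  -6  |  -1 ]
  [ -6  1   2  16  |   2 ]
  [  0  0  -2   2  |   9 ]
  [  0  0   0   2  |  -1 ]
R2 := R2 + 6·R1
  [ 1  0   0   -6  |  -1 ]
  [ 0  1   2  -20  |  -4 ]
  [ 0  0  -2    2  |   9 ]
  [ 0  0   0    2  |  -1 ]
R3 := -1/2·R3
  [ 1  0  0   -6  |    -1 ]
  [ 0  1  2  -20  |    -4 ]
  [ 0  0  1   -1  |  -9/2 ]
  [ 0  0  0    2  |    -1 ]
R4 := 1/2·R4
  [ 1  0  0   -6  |    -1 ]
  [ 0  1  2  -20  |    -4 ]
  [ 0  0  1   -1  |  -9/2 ]
  [ 0  0  0    1  |  -1/2 ]
R3 := R3 + R4
  [ 1  0  0   -6  |    -1 ]
  [ 0  1  2  -20  |    -4 ]
  [ 0  0  1    0  |    -5 ]
  [ 0  0  0    1  |  -1/2 ]
R2 := R2 + 20·R4
  [ 1  0  0  -6  |    -1 ]
  [ 0  1  2   0  |   -14 ]
  [ 0  0  1   0  |    -5 ]
  [ 0  0  0   1  |  -1/2 ]
R1 := R1 + 6·R4
  [ 1  0  0  0  |    -4 ]
  [ 0  1  2  0  |   -14 ]
  [ 0  0  1  0  |    -5 ]
  [ 0  0  0  1  |  -1/2 ]
R2 := R2 − 2·R3
  [ 1  0  0  0  |    -4 ]
  [ 0  1  0  0  |    -4 ]
  [ 0  0  1  0  |    -5 ]
  [ 0  0  0  1  |  -1/2 ]
Reading off the last column: u = -4, v = -4, w = -5, t = -1/2.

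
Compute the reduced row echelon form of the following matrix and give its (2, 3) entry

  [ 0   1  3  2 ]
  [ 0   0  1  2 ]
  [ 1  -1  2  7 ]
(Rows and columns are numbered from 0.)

R1 <=> R3
  [ 1  -1  2  7 ]
  [ 0   0  1  2 ]
  [ 0   1  3  2 ]
R2 <=> R3
  [ 1  -1  2  7 ]
  [ 0   1  3  2 ]
  [ 0   0  1  2 ]
R2 → R2 − 3·R3
  [ 1  -1  2   7 ]
  [ 0   1  0  -4 ]
  [ 0   0  1   2 ]
R1 → R1 − 2·R3
  [ 1  -1  0   3 ]
  [ 0   1  0  -4 ]
  [ 0   0  1   2 ]
R1 → R1 + R2
  [ 1  0  0  -1 ]
  [ 0  1  0  -4 ]
  [ 0  0  1   2 ]

2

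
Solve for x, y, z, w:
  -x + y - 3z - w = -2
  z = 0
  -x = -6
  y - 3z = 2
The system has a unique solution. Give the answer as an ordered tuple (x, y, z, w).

(6, 2, 0, -2)

Form the augmented matrix and row-reduce:
  [ -1  1  -3  -1  |  -2 ]
  [  0  0   1   0  |   0 ]
  [ -1  0   0   0  |  -6 ]
  [  0  1  -3   0  |   2 ]
ρ1 → -1·ρ1
  [  1  -1   3  1  |   2 ]
  [  0   0   1  0  |   0 ]
  [ -1   0   0  0  |  -6 ]
  [  0   1  -3  0  |   2 ]
ρ3 → ρ3 + ρ1
  [ 1  -1   3  1  |   2 ]
  [ 0   0   1  0  |   0 ]
  [ 0  -1   3  1  |  -4 ]
  [ 0   1  -3  0  |   2 ]
ρ2 ↔ ρ3
  [ 1  -1   3  1  |   2 ]
  [ 0  -1   3  1  |  -4 ]
  [ 0   0   1  0  |   0 ]
  [ 0   1  -3  0  |   2 ]
ρ2 → -1·ρ2
  [ 1  -1   3   1  |  2 ]
  [ 0   1  -3  -1  |  4 ]
  [ 0   0   1   0  |  0 ]
  [ 0   1  -3   0  |  2 ]
ρ4 → ρ4 − ρ2
  [ 1  -1   3   1  |   2 ]
  [ 0   1  -3  -1  |   4 ]
  [ 0   0   1   0  |   0 ]
  [ 0   0   0   1  |  -2 ]
ρ2 → ρ2 + ρ4
  [ 1  -1   3  1  |   2 ]
  [ 0   1  -3  0  |   2 ]
  [ 0   0   1  0  |   0 ]
  [ 0   0   0  1  |  -2 ]
ρ1 → ρ1 − ρ4
  [ 1  -1   3  0  |   4 ]
  [ 0   1  -3  0  |   2 ]
  [ 0   0   1  0  |   0 ]
  [ 0   0   0  1  |  -2 ]
ρ2 → ρ2 + 3·ρ3
  [ 1  -1  3  0  |   4 ]
  [ 0   1  0  0  |   2 ]
  [ 0   0  1  0  |   0 ]
  [ 0   0  0  1  |  -2 ]
ρ1 → ρ1 − 3·ρ3
  [ 1  -1  0  0  |   4 ]
  [ 0   1  0  0  |   2 ]
  [ 0   0  1  0  |   0 ]
  [ 0   0  0  1  |  -2 ]
ρ1 → ρ1 + ρ2
  [ 1  0  0  0  |   6 ]
  [ 0  1  0  0  |   2 ]
  [ 0  0  1  0  |   0 ]
  [ 0  0  0  1  |  -2 ]
Reading off the last column: x = 6, y = 2, z = 0, w = -2.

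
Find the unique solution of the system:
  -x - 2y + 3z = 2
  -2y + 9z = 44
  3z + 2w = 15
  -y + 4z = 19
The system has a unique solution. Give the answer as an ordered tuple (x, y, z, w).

(6, 5, 6, -3/2)

Form the augmented matrix and row-reduce:
  [ -1  -2  3  0  |   2 ]
  [  0  -2  9  0  |  44 ]
  [  0   0  3  2  |  15 ]
  [  0  -1  4  0  |  19 ]
R1 := -1·R1
  [ 1   2  -3  0  |  -2 ]
  [ 0  -2   9  0  |  44 ]
  [ 0   0   3  2  |  15 ]
  [ 0  -1   4  0  |  19 ]
R2 := -1/2·R2
  [ 1   2    -3  0  |   -2 ]
  [ 0   1  -9/2  0  |  -22 ]
  [ 0   0     3  2  |   15 ]
  [ 0  -1     4  0  |   19 ]
R4 := R4 + R2
  [ 1  2    -3  0  |   -2 ]
  [ 0  1  -9/2  0  |  -22 ]
  [ 0  0     3  2  |   15 ]
  [ 0  0  -1/2  0  |   -3 ]
R3 := 1/3·R3
  [ 1  2    -3    0  |   -2 ]
  [ 0  1  -9/2    0  |  -22 ]
  [ 0  0     1  2/3  |    5 ]
  [ 0  0  -1/2    0  |   -3 ]
R4 := R4 + 1/2·R3
  [ 1  2    -3    0  |    -2 ]
  [ 0  1  -9/2    0  |   -22 ]
  [ 0  0     1  2/3  |     5 ]
  [ 0  0     0  1/3  |  -1/2 ]
R4 := 3·R4
  [ 1  2    -3    0  |    -2 ]
  [ 0  1  -9/2    0  |   -22 ]
  [ 0  0     1  2/3  |     5 ]
  [ 0  0     0    1  |  -3/2 ]
R3 := R3 − 2/3·R4
  [ 1  2    -3  0  |    -2 ]
  [ 0  1  -9/2  0  |   -22 ]
  [ 0  0     1  0  |     6 ]
  [ 0  0     0  1  |  -3/2 ]
R2 := R2 + 9/2·R3
  [ 1  2  -3  0  |    -2 ]
  [ 0  1   0  0  |     5 ]
  [ 0  0   1  0  |     6 ]
  [ 0  0   0  1  |  -3/2 ]
R1 := R1 + 3·R3
  [ 1  2  0  0  |    16 ]
  [ 0  1  0  0  |     5 ]
  [ 0  0  1  0  |     6 ]
  [ 0  0  0  1  |  -3/2 ]
R1 := R1 − 2·R2
  [ 1  0  0  0  |     6 ]
  [ 0  1  0  0  |     5 ]
  [ 0  0  1  0  |     6 ]
  [ 0  0  0  1  |  -3/2 ]
Reading off the last column: x = 6, y = 5, z = 6, w = -3/2.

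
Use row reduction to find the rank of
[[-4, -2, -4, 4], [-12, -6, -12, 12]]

rank = 1

R1 := -1/4·R1
R2 := R2 + 12·R1
The reduced form has 1 nonzero row.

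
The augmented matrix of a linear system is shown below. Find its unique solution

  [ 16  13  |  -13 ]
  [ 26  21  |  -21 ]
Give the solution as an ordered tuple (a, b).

(0, -1)

R1 -> 1/16·R1
  [  1  13/16  |  -13/16 ]
  [ 26     21  |     -21 ]
R2 -> R2 − 26·R1
  [ 1  13/16  |  -13/16 ]
  [ 0   -1/8  |     1/8 ]
R2 -> -8·R2
  [ 1  13/16  |  -13/16 ]
  [ 0      1  |      -1 ]
R1 -> R1 − 13/16·R2
  [ 1  0  |   0 ]
  [ 0  1  |  -1 ]
Reading off the last column: a = 0, b = -1.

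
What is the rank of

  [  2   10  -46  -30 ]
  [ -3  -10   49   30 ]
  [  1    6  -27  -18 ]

rank = 2

Multiply r1 by 1/2.
  [  1    5  -23  -15 ]
  [ -3  -10   49   30 ]
  [  1    6  -27  -18 ]
Add 3 times r1 to r2.
  [ 1  5  -23  -15 ]
  [ 0  5  -20  -15 ]
  [ 1  6  -27  -18 ]
Subtract r1 from r3.
  [ 1  5  -23  -15 ]
  [ 0  5  -20  -15 ]
  [ 0  1   -4   -3 ]
Multiply r2 by 1/5.
  [ 1  5  -23  -15 ]
  [ 0  1   -4   -3 ]
  [ 0  1   -4   -3 ]
Subtract r2 from r3.
  [ 1  5  -23  -15 ]
  [ 0  1   -4   -3 ]
  [ 0  0    0    0 ]
Subtract 5 times r2 from r1.
  [ 1  0  -3   0 ]
  [ 0  1  -4  -3 ]
  [ 0  0   0   0 ]
The reduced form has 2 nonzero rows.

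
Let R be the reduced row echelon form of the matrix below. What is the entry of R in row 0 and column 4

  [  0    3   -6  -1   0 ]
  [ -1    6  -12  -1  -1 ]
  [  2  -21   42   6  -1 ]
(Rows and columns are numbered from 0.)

-2

r1 <-> r2
  [ -1    6  -12  -1  -1 ]
  [  0    3   -6  -1   0 ]
  [  2  -21   42   6  -1 ]
r1 -> -1·r1
  [ 1   -6  12   1   1 ]
  [ 0    3  -6  -1   0 ]
  [ 2  -21  42   6  -1 ]
r3 -> r3 − 2·r1
  [ 1  -6  12   1   1 ]
  [ 0   3  -6  -1   0 ]
  [ 0  -9  18   4  -3 ]
r2 -> 1/3·r2
  [ 1  -6  12     1   1 ]
  [ 0   1  -2  -1/3   0 ]
  [ 0  -9  18     4  -3 ]
r3 -> r3 + 9·r2
  [ 1  -6  12     1   1 ]
  [ 0   1  -2  -1/3   0 ]
  [ 0   0   0     1  -3 ]
r2 -> r2 + 1/3·r3
  [ 1  -6  12  1   1 ]
  [ 0   1  -2  0  -1 ]
  [ 0   0   0  1  -3 ]
r1 -> r1 − r3
  [ 1  -6  12  0   4 ]
  [ 0   1  -2  0  -1 ]
  [ 0   0   0  1  -3 ]
r1 -> r1 + 6·r2
  [ 1  0   0  0  -2 ]
  [ 0  1  -2  0  -1 ]
  [ 0  0   0  1  -3 ]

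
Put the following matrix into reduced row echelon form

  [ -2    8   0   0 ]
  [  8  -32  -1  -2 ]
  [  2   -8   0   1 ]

r1 := -1/2·r1
  [ 1   -4   0   0 ]
  [ 8  -32  -1  -2 ]
  [ 2   -8   0   1 ]
r2 := r2 − 8·r1
  [ 1  -4   0   0 ]
  [ 0   0  -1  -2 ]
  [ 2  -8   0   1 ]
r3 := r3 − 2·r1
  [ 1  -4   0   0 ]
  [ 0   0  -1  -2 ]
  [ 0   0   0   1 ]
r2 := -1·r2
  [ 1  -4  0  0 ]
  [ 0   0  1  2 ]
  [ 0   0  0  1 ]
r2 := r2 − 2·r3
  [ 1  -4  0  0 ]
  [ 0   0  1  0 ]
  [ 0   0  0  1 ]

[[1, -4, 0, 0], [0, 0, 1, 0], [0, 0, 0, 1]]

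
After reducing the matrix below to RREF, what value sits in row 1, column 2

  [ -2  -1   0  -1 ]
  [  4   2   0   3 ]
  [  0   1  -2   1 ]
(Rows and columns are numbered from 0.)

-2

r1 ← -1/2·r1
  [ 1  1/2   0  1/2 ]
  [ 4    2   0    3 ]
  [ 0    1  -2    1 ]
r2 ← r2 − 4·r1
  [ 1  1/2   0  1/2 ]
  [ 0    0   0    1 ]
  [ 0    1  -2    1 ]
r2 <=> r3
  [ 1  1/2   0  1/2 ]
  [ 0    1  -2    1 ]
  [ 0    0   0    1 ]
r2 ← r2 − r3
  [ 1  1/2   0  1/2 ]
  [ 0    1  -2    0 ]
  [ 0    0   0    1 ]
r1 ← r1 − 1/2·r3
  [ 1  1/2   0  0 ]
  [ 0    1  -2  0 ]
  [ 0    0   0  1 ]
r1 ← r1 − 1/2·r2
  [ 1  0   1  0 ]
  [ 0  1  -2  0 ]
  [ 0  0   0  1 ]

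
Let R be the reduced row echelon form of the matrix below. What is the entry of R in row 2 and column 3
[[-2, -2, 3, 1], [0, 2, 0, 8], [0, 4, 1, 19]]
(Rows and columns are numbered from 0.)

3

R1 := -1/2·R1
R2 := 1/2·R2
R3 := R3 − 4·R2
R1 := R1 + 3/2·R3
R1 := R1 − R2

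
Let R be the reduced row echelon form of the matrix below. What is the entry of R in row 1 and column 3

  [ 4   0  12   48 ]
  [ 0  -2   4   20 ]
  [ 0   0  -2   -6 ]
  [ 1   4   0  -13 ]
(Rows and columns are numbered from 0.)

-4

R1 := 1/4·R1
  [ 1   0   3   12 ]
  [ 0  -2   4   20 ]
  [ 0   0  -2   -6 ]
  [ 1   4   0  -13 ]
R4 := R4 − R1
  [ 1   0   3   12 ]
  [ 0  -2   4   20 ]
  [ 0   0  -2   -6 ]
  [ 0   4  -3  -25 ]
R2 := -1/2·R2
  [ 1  0   3   12 ]
  [ 0  1  -2  -10 ]
  [ 0  0  -2   -6 ]
  [ 0  4  -3  -25 ]
R4 := R4 − 4·R2
  [ 1  0   3   12 ]
  [ 0  1  -2  -10 ]
  [ 0  0  -2   -6 ]
  [ 0  0   5   15 ]
R3 := -1/2·R3
  [ 1  0   3   12 ]
  [ 0  1  -2  -10 ]
  [ 0  0   1    3 ]
  [ 0  0   5   15 ]
R4 := R4 − 5·R3
  [ 1  0   3   12 ]
  [ 0  1  -2  -10 ]
  [ 0  0   1    3 ]
  [ 0  0   0    0 ]
R2 := R2 + 2·R3
  [ 1  0  3  12 ]
  [ 0  1  0  -4 ]
  [ 0  0  1   3 ]
  [ 0  0  0   0 ]
R1 := R1 − 3·R3
  [ 1  0  0   3 ]
  [ 0  1  0  -4 ]
  [ 0  0  1   3 ]
  [ 0  0  0   0 ]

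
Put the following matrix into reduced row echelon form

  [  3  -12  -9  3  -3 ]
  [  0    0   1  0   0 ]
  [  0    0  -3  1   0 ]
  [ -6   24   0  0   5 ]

[[1, -4, 0, 0, 0], [0, 0, 1, 0, 0], [0, 0, 0, 1, 0], [0, 0, 0, 0, 1]]

R1 → 1/3·R1
R4 → R4 + 6·R1
R3 → R3 + 3·R2
R4 → R4 + 18·R2
R4 → R4 − 6·R3
R4 → -1·R4
R1 → R1 + R4
R1 → R1 − R3
R1 → R1 + 3·R2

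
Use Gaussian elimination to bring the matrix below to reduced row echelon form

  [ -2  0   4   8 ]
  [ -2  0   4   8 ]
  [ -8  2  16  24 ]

ρ1 ← -1/2·ρ1
ρ2 ← ρ2 + 2·ρ1
ρ3 ← ρ3 + 8·ρ1
ρ2 <=> ρ3
ρ2 ← 1/2·ρ2

[[1, 0, -2, -4], [0, 1, 0, -4], [0, 0, 0, 0]]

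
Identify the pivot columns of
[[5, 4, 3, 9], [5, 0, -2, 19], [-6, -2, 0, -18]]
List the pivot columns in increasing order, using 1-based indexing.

R1 := 1/5·R1
  [  1  4/5  3/5  9/5 ]
  [  5    0   -2   19 ]
  [ -6   -2    0  -18 ]
R2 := R2 − 5·R1
  [  1  4/5  3/5  9/5 ]
  [  0   -4   -5   10 ]
  [ -6   -2    0  -18 ]
R3 := R3 + 6·R1
  [ 1   4/5   3/5    9/5 ]
  [ 0    -4    -5     10 ]
  [ 0  14/5  18/5  -36/5 ]
R2 := -1/4·R2
  [ 1   4/5   3/5    9/5 ]
  [ 0     1   5/4   -5/2 ]
  [ 0  14/5  18/5  -36/5 ]
R3 := R3 − 14/5·R2
  [ 1  4/5   3/5   9/5 ]
  [ 0    1   5/4  -5/2 ]
  [ 0    0  1/10  -1/5 ]
R3 := 10·R3
  [ 1  4/5  3/5   9/5 ]
  [ 0    1  5/4  -5/2 ]
  [ 0    0    1    -2 ]
R2 := R2 − 5/4·R3
  [ 1  4/5  3/5  9/5 ]
  [ 0    1    0    0 ]
  [ 0    0    1   -2 ]
R1 := R1 − 3/5·R3
  [ 1  4/5  0   3 ]
  [ 0    1  0   0 ]
  [ 0    0  1  -2 ]
R1 := R1 − 4/5·R2
  [ 1  0  0   3 ]
  [ 0  1  0   0 ]
  [ 0  0  1  -2 ]
Pivot columns are the columns containing a leading 1.

1, 2, 3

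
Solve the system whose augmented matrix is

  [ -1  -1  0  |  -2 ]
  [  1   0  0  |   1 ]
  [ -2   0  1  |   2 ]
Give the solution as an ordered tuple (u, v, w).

(1, 1, 4)

ρ1 := -1·ρ1
  [  1  1  0  |  2 ]
  [  1  0  0  |  1 ]
  [ -2  0  1  |  2 ]
ρ2 := ρ2 − ρ1
  [  1   1  0  |   2 ]
  [  0  -1  0  |  -1 ]
  [ -2   0  1  |   2 ]
ρ3 := ρ3 + 2·ρ1
  [ 1   1  0  |   2 ]
  [ 0  -1  0  |  -1 ]
  [ 0   2  1  |   6 ]
ρ2 := -1·ρ2
  [ 1  1  0  |  2 ]
  [ 0  1  0  |  1 ]
  [ 0  2  1  |  6 ]
ρ3 := ρ3 − 2·ρ2
  [ 1  1  0  |  2 ]
  [ 0  1  0  |  1 ]
  [ 0  0  1  |  4 ]
ρ1 := ρ1 − ρ2
  [ 1  0  0  |  1 ]
  [ 0  1  0  |  1 ]
  [ 0  0  1  |  4 ]
Reading off the last column: u = 1, v = 1, w = 4.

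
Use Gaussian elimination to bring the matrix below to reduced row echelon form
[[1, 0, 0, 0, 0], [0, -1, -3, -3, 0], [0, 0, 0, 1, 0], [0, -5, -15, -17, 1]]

[[1, 0, 0, 0, 0], [0, 1, 3, 0, 0], [0, 0, 0, 1, 0], [0, 0, 0, 0, 1]]

R2 := -1·R2
  [ 1   0    0    0  0 ]
  [ 0   1    3    3  0 ]
  [ 0   0    0    1  0 ]
  [ 0  -5  -15  -17  1 ]
R4 := R4 + 5·R2
  [ 1  0  0   0  0 ]
  [ 0  1  3   3  0 ]
  [ 0  0  0   1  0 ]
  [ 0  0  0  -2  1 ]
R4 := R4 + 2·R3
  [ 1  0  0  0  0 ]
  [ 0  1  3  3  0 ]
  [ 0  0  0  1  0 ]
  [ 0  0  0  0  1 ]
R2 := R2 − 3·R3
  [ 1  0  0  0  0 ]
  [ 0  1  3  0  0 ]
  [ 0  0  0  1  0 ]
  [ 0  0  0  0  1 ]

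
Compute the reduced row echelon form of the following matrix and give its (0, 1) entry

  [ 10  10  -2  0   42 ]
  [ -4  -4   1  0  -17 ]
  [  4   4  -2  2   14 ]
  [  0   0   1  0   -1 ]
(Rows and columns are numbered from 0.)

1

r1 ← 1/10·r1
  [  1   1  -1/5  0  21/5 ]
  [ -4  -4     1  0   -17 ]
  [  4   4    -2  2    14 ]
  [  0   0     1  0    -1 ]
r2 ← r2 + 4·r1
  [ 1  1  -1/5  0  21/5 ]
  [ 0  0   1/5  0  -1/5 ]
  [ 4  4    -2  2    14 ]
  [ 0  0     1  0    -1 ]
r3 ← r3 − 4·r1
  [ 1  1  -1/5  0   21/5 ]
  [ 0  0   1/5  0   -1/5 ]
  [ 0  0  -6/5  2  -14/5 ]
  [ 0  0     1  0     -1 ]
r2 ← 5·r2
  [ 1  1  -1/5  0   21/5 ]
  [ 0  0     1  0     -1 ]
  [ 0  0  -6/5  2  -14/5 ]
  [ 0  0     1  0     -1 ]
r3 ← r3 + 6/5·r2
  [ 1  1  -1/5  0  21/5 ]
  [ 0  0     1  0    -1 ]
  [ 0  0     0  2    -4 ]
  [ 0  0     1  0    -1 ]
r4 ← r4 − r2
  [ 1  1  -1/5  0  21/5 ]
  [ 0  0     1  0    -1 ]
  [ 0  0     0  2    -4 ]
  [ 0  0     0  0     0 ]
r3 ← 1/2·r3
  [ 1  1  -1/5  0  21/5 ]
  [ 0  0     1  0    -1 ]
  [ 0  0     0  1    -2 ]
  [ 0  0     0  0     0 ]
r1 ← r1 + 1/5·r2
  [ 1  1  0  0   4 ]
  [ 0  0  1  0  -1 ]
  [ 0  0  0  1  -2 ]
  [ 0  0  0  0   0 ]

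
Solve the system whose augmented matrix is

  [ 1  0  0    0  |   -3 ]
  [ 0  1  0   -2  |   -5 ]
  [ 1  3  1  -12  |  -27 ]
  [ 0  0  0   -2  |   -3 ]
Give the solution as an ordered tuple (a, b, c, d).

R3 := R3 − R1
R3 := R3 − 3·R2
R4 := -1/2·R4
R3 := R3 + 6·R4
R2 := R2 + 2·R4
Reading off the last column: a = -3, b = -2, c = 0, d = 3/2.

(-3, -2, 0, 3/2)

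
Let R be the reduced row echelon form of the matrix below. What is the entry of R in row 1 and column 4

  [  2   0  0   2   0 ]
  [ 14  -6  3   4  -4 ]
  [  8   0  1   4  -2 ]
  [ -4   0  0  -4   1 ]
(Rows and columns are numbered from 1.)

R1 := 1/2·R1
  [  1   0  0   1   0 ]
  [ 14  -6  3   4  -4 ]
  [  8   0  1   4  -2 ]
  [ -4   0  0  -4   1 ]
R2 := R2 − 14·R1
  [  1   0  0    1   0 ]
  [  0  -6  3  -10  -4 ]
  [  8   0  1    4  -2 ]
  [ -4   0  0   -4   1 ]
R3 := R3 − 8·R1
  [  1   0  0    1   0 ]
  [  0  -6  3  -10  -4 ]
  [  0   0  1   -4  -2 ]
  [ -4   0  0   -4   1 ]
R4 := R4 + 4·R1
  [ 1   0  0    1   0 ]
  [ 0  -6  3  -10  -4 ]
  [ 0   0  1   -4  -2 ]
  [ 0   0  0    0   1 ]
R2 := -1/6·R2
  [ 1  0     0    1    0 ]
  [ 0  1  -1/2  5/3  2/3 ]
  [ 0  0     1   -4   -2 ]
  [ 0  0     0    0    1 ]
R3 := R3 + 2·R4
  [ 1  0     0    1    0 ]
  [ 0  1  -1/2  5/3  2/3 ]
  [ 0  0     1   -4    0 ]
  [ 0  0     0    0    1 ]
R2 := R2 − 2/3·R4
  [ 1  0     0    1  0 ]
  [ 0  1  -1/2  5/3  0 ]
  [ 0  0     1   -4  0 ]
  [ 0  0     0    0  1 ]
R2 := R2 + 1/2·R3
  [ 1  0  0     1  0 ]
  [ 0  1  0  -1/3  0 ]
  [ 0  0  1    -4  0 ]
  [ 0  0  0     0  1 ]

1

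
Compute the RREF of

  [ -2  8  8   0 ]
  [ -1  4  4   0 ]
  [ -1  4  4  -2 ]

[[1, -4, -4, 0], [0, 0, 0, 1], [0, 0, 0, 0]]

R1 ← -1/2·R1
R2 ← R2 + R1
R3 ← R3 + R1
R2 <=> R3
R2 ← -1/2·R2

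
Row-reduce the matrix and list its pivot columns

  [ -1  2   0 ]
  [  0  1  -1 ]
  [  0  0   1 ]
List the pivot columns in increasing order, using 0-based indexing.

ρ1 → -1·ρ1
  [ 1  -2   0 ]
  [ 0   1  -1 ]
  [ 0   0   1 ]
ρ2 → ρ2 + ρ3
  [ 1  -2  0 ]
  [ 0   1  0 ]
  [ 0   0  1 ]
ρ1 → ρ1 + 2·ρ2
  [ 1  0  0 ]
  [ 0  1  0 ]
  [ 0  0  1 ]
Pivot columns are the columns containing a leading 1.

0, 1, 2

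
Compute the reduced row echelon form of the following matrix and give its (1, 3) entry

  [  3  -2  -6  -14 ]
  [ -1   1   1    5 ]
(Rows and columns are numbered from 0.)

1

Multiply ρ1 by 1/3.
Add ρ1 to ρ2.
Multiply ρ2 by 3.
Add 2/3 times ρ2 to ρ1.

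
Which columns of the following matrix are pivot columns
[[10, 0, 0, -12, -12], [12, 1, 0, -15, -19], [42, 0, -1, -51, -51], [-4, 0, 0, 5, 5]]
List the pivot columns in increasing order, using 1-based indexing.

1, 2, 3, 4

R1 → 1/10·R1
  [  1  0   0  -6/5  -6/5 ]
  [ 12  1   0   -15   -19 ]
  [ 42  0  -1   -51   -51 ]
  [ -4  0   0     5     5 ]
R2 → R2 − 12·R1
  [  1  0   0  -6/5   -6/5 ]
  [  0  1   0  -3/5  -23/5 ]
  [ 42  0  -1   -51    -51 ]
  [ -4  0   0     5      5 ]
R3 → R3 − 42·R1
  [  1  0   0  -6/5   -6/5 ]
  [  0  1   0  -3/5  -23/5 ]
  [  0  0  -1  -3/5   -3/5 ]
  [ -4  0   0     5      5 ]
R4 → R4 + 4·R1
  [ 1  0   0  -6/5   -6/5 ]
  [ 0  1   0  -3/5  -23/5 ]
  [ 0  0  -1  -3/5   -3/5 ]
  [ 0  0   0   1/5    1/5 ]
R3 → -1·R3
  [ 1  0  0  -6/5   -6/5 ]
  [ 0  1  0  -3/5  -23/5 ]
  [ 0  0  1   3/5    3/5 ]
  [ 0  0  0   1/5    1/5 ]
R4 → 5·R4
  [ 1  0  0  -6/5   -6/5 ]
  [ 0  1  0  -3/5  -23/5 ]
  [ 0  0  1   3/5    3/5 ]
  [ 0  0  0     1      1 ]
R3 → R3 − 3/5·R4
  [ 1  0  0  -6/5   -6/5 ]
  [ 0  1  0  -3/5  -23/5 ]
  [ 0  0  1     0      0 ]
  [ 0  0  0     1      1 ]
R2 → R2 + 3/5·R4
  [ 1  0  0  -6/5  -6/5 ]
  [ 0  1  0     0    -4 ]
  [ 0  0  1     0     0 ]
  [ 0  0  0     1     1 ]
R1 → R1 + 6/5·R4
  [ 1  0  0  0   0 ]
  [ 0  1  0  0  -4 ]
  [ 0  0  1  0   0 ]
  [ 0  0  0  1   1 ]
Pivot columns are the columns containing a leading 1.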